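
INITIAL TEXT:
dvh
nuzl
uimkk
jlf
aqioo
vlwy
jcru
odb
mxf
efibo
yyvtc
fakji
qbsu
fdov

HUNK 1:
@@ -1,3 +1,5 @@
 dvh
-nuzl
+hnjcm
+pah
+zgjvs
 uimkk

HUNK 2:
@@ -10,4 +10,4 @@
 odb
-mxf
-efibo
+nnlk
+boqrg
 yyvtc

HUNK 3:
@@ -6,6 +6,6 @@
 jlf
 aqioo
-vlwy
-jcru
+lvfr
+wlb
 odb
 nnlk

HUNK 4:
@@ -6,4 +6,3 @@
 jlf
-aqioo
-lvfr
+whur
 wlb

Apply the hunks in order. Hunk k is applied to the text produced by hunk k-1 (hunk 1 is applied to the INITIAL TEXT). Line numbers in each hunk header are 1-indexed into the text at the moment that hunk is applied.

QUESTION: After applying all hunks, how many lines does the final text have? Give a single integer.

Answer: 15

Derivation:
Hunk 1: at line 1 remove [nuzl] add [hnjcm,pah,zgjvs] -> 16 lines: dvh hnjcm pah zgjvs uimkk jlf aqioo vlwy jcru odb mxf efibo yyvtc fakji qbsu fdov
Hunk 2: at line 10 remove [mxf,efibo] add [nnlk,boqrg] -> 16 lines: dvh hnjcm pah zgjvs uimkk jlf aqioo vlwy jcru odb nnlk boqrg yyvtc fakji qbsu fdov
Hunk 3: at line 6 remove [vlwy,jcru] add [lvfr,wlb] -> 16 lines: dvh hnjcm pah zgjvs uimkk jlf aqioo lvfr wlb odb nnlk boqrg yyvtc fakji qbsu fdov
Hunk 4: at line 6 remove [aqioo,lvfr] add [whur] -> 15 lines: dvh hnjcm pah zgjvs uimkk jlf whur wlb odb nnlk boqrg yyvtc fakji qbsu fdov
Final line count: 15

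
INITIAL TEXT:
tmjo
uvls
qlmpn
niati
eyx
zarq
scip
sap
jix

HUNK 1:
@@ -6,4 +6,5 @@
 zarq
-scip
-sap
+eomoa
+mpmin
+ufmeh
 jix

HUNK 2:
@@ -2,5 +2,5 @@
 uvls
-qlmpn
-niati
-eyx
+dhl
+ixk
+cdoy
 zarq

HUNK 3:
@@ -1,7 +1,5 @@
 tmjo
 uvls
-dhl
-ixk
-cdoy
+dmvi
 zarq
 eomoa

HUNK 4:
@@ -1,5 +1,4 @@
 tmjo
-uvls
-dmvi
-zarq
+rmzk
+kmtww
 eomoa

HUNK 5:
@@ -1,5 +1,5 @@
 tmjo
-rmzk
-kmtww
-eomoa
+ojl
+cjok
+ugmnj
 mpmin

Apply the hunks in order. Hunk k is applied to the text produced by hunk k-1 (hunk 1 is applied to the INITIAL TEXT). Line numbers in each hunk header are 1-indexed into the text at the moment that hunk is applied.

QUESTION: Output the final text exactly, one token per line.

Answer: tmjo
ojl
cjok
ugmnj
mpmin
ufmeh
jix

Derivation:
Hunk 1: at line 6 remove [scip,sap] add [eomoa,mpmin,ufmeh] -> 10 lines: tmjo uvls qlmpn niati eyx zarq eomoa mpmin ufmeh jix
Hunk 2: at line 2 remove [qlmpn,niati,eyx] add [dhl,ixk,cdoy] -> 10 lines: tmjo uvls dhl ixk cdoy zarq eomoa mpmin ufmeh jix
Hunk 3: at line 1 remove [dhl,ixk,cdoy] add [dmvi] -> 8 lines: tmjo uvls dmvi zarq eomoa mpmin ufmeh jix
Hunk 4: at line 1 remove [uvls,dmvi,zarq] add [rmzk,kmtww] -> 7 lines: tmjo rmzk kmtww eomoa mpmin ufmeh jix
Hunk 5: at line 1 remove [rmzk,kmtww,eomoa] add [ojl,cjok,ugmnj] -> 7 lines: tmjo ojl cjok ugmnj mpmin ufmeh jix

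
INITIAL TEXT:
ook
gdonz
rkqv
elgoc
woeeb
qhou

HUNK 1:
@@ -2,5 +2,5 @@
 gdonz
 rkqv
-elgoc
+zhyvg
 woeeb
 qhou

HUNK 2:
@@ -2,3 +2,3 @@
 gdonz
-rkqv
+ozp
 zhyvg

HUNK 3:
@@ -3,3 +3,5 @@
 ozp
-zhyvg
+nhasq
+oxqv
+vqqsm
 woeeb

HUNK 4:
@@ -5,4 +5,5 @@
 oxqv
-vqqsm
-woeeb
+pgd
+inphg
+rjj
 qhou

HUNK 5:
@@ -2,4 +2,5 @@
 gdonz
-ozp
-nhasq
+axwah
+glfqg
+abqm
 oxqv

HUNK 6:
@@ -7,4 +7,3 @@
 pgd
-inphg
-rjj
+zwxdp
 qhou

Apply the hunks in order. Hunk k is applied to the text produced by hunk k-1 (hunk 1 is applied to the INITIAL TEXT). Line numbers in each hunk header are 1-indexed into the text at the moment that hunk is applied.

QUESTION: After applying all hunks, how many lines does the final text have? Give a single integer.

Answer: 9

Derivation:
Hunk 1: at line 2 remove [elgoc] add [zhyvg] -> 6 lines: ook gdonz rkqv zhyvg woeeb qhou
Hunk 2: at line 2 remove [rkqv] add [ozp] -> 6 lines: ook gdonz ozp zhyvg woeeb qhou
Hunk 3: at line 3 remove [zhyvg] add [nhasq,oxqv,vqqsm] -> 8 lines: ook gdonz ozp nhasq oxqv vqqsm woeeb qhou
Hunk 4: at line 5 remove [vqqsm,woeeb] add [pgd,inphg,rjj] -> 9 lines: ook gdonz ozp nhasq oxqv pgd inphg rjj qhou
Hunk 5: at line 2 remove [ozp,nhasq] add [axwah,glfqg,abqm] -> 10 lines: ook gdonz axwah glfqg abqm oxqv pgd inphg rjj qhou
Hunk 6: at line 7 remove [inphg,rjj] add [zwxdp] -> 9 lines: ook gdonz axwah glfqg abqm oxqv pgd zwxdp qhou
Final line count: 9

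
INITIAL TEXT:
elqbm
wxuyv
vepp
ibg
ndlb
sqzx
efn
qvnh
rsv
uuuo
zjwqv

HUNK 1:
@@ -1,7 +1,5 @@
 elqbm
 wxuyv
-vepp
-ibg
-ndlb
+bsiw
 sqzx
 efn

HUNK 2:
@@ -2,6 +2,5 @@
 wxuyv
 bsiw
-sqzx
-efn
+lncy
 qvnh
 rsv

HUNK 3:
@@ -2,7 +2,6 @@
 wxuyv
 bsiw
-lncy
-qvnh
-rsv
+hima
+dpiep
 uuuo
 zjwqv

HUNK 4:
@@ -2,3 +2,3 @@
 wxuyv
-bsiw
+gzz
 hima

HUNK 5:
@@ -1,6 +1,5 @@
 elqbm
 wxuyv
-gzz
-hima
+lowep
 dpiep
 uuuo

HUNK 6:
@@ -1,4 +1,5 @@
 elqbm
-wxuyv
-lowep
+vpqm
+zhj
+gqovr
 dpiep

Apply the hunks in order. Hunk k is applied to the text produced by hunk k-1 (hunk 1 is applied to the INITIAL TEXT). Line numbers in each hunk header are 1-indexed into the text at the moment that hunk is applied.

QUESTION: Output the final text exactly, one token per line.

Answer: elqbm
vpqm
zhj
gqovr
dpiep
uuuo
zjwqv

Derivation:
Hunk 1: at line 1 remove [vepp,ibg,ndlb] add [bsiw] -> 9 lines: elqbm wxuyv bsiw sqzx efn qvnh rsv uuuo zjwqv
Hunk 2: at line 2 remove [sqzx,efn] add [lncy] -> 8 lines: elqbm wxuyv bsiw lncy qvnh rsv uuuo zjwqv
Hunk 3: at line 2 remove [lncy,qvnh,rsv] add [hima,dpiep] -> 7 lines: elqbm wxuyv bsiw hima dpiep uuuo zjwqv
Hunk 4: at line 2 remove [bsiw] add [gzz] -> 7 lines: elqbm wxuyv gzz hima dpiep uuuo zjwqv
Hunk 5: at line 1 remove [gzz,hima] add [lowep] -> 6 lines: elqbm wxuyv lowep dpiep uuuo zjwqv
Hunk 6: at line 1 remove [wxuyv,lowep] add [vpqm,zhj,gqovr] -> 7 lines: elqbm vpqm zhj gqovr dpiep uuuo zjwqv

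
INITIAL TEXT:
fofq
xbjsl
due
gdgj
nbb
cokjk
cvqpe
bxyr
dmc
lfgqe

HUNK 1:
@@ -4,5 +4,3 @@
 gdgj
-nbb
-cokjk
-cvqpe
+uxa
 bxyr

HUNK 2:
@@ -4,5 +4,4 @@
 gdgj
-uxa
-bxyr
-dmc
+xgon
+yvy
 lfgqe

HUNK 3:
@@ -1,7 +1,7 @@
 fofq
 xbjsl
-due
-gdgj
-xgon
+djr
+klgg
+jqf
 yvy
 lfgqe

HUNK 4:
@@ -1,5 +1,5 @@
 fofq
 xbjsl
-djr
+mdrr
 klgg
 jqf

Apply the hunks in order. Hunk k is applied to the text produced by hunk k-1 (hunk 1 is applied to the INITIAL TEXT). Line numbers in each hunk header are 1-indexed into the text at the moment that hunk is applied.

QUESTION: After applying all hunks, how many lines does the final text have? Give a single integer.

Hunk 1: at line 4 remove [nbb,cokjk,cvqpe] add [uxa] -> 8 lines: fofq xbjsl due gdgj uxa bxyr dmc lfgqe
Hunk 2: at line 4 remove [uxa,bxyr,dmc] add [xgon,yvy] -> 7 lines: fofq xbjsl due gdgj xgon yvy lfgqe
Hunk 3: at line 1 remove [due,gdgj,xgon] add [djr,klgg,jqf] -> 7 lines: fofq xbjsl djr klgg jqf yvy lfgqe
Hunk 4: at line 1 remove [djr] add [mdrr] -> 7 lines: fofq xbjsl mdrr klgg jqf yvy lfgqe
Final line count: 7

Answer: 7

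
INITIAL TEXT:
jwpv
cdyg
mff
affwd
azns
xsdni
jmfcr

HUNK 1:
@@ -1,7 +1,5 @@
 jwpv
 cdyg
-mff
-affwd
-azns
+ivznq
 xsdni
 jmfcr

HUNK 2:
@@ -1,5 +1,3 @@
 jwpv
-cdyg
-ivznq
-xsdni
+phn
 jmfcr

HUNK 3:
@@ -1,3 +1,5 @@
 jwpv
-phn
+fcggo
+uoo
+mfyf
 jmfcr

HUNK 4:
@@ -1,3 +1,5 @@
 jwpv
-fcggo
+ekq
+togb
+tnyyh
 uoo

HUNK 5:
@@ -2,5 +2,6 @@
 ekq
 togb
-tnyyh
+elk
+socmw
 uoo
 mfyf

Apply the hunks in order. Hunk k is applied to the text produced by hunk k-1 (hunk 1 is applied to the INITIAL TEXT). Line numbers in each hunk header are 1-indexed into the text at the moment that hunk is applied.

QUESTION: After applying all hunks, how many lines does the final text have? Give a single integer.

Answer: 8

Derivation:
Hunk 1: at line 1 remove [mff,affwd,azns] add [ivznq] -> 5 lines: jwpv cdyg ivznq xsdni jmfcr
Hunk 2: at line 1 remove [cdyg,ivznq,xsdni] add [phn] -> 3 lines: jwpv phn jmfcr
Hunk 3: at line 1 remove [phn] add [fcggo,uoo,mfyf] -> 5 lines: jwpv fcggo uoo mfyf jmfcr
Hunk 4: at line 1 remove [fcggo] add [ekq,togb,tnyyh] -> 7 lines: jwpv ekq togb tnyyh uoo mfyf jmfcr
Hunk 5: at line 2 remove [tnyyh] add [elk,socmw] -> 8 lines: jwpv ekq togb elk socmw uoo mfyf jmfcr
Final line count: 8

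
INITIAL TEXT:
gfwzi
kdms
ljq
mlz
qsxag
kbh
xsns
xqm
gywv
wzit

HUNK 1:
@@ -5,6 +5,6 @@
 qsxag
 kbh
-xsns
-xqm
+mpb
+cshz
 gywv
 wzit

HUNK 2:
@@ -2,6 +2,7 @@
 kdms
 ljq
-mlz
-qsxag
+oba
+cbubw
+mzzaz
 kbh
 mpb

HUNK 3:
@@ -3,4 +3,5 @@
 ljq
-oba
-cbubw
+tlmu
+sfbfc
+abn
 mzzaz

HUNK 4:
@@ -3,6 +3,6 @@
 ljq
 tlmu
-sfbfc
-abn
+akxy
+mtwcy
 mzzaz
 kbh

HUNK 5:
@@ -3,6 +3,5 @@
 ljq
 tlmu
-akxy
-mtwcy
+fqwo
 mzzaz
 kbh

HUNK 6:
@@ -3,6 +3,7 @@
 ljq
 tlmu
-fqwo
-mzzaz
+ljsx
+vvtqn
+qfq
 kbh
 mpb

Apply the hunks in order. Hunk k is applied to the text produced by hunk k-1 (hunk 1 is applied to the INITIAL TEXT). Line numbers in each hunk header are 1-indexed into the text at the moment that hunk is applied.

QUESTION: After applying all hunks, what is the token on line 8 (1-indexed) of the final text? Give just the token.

Hunk 1: at line 5 remove [xsns,xqm] add [mpb,cshz] -> 10 lines: gfwzi kdms ljq mlz qsxag kbh mpb cshz gywv wzit
Hunk 2: at line 2 remove [mlz,qsxag] add [oba,cbubw,mzzaz] -> 11 lines: gfwzi kdms ljq oba cbubw mzzaz kbh mpb cshz gywv wzit
Hunk 3: at line 3 remove [oba,cbubw] add [tlmu,sfbfc,abn] -> 12 lines: gfwzi kdms ljq tlmu sfbfc abn mzzaz kbh mpb cshz gywv wzit
Hunk 4: at line 3 remove [sfbfc,abn] add [akxy,mtwcy] -> 12 lines: gfwzi kdms ljq tlmu akxy mtwcy mzzaz kbh mpb cshz gywv wzit
Hunk 5: at line 3 remove [akxy,mtwcy] add [fqwo] -> 11 lines: gfwzi kdms ljq tlmu fqwo mzzaz kbh mpb cshz gywv wzit
Hunk 6: at line 3 remove [fqwo,mzzaz] add [ljsx,vvtqn,qfq] -> 12 lines: gfwzi kdms ljq tlmu ljsx vvtqn qfq kbh mpb cshz gywv wzit
Final line 8: kbh

Answer: kbh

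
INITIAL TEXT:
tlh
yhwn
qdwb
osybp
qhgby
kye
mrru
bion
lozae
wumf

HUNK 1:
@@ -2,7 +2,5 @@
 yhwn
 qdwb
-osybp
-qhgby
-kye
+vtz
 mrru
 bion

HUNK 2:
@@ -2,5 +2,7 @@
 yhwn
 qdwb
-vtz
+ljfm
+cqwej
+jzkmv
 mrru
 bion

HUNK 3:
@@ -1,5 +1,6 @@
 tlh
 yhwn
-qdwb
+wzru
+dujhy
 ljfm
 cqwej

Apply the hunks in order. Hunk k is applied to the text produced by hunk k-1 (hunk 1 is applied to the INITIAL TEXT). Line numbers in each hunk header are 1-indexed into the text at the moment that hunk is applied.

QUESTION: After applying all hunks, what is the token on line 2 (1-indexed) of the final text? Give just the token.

Answer: yhwn

Derivation:
Hunk 1: at line 2 remove [osybp,qhgby,kye] add [vtz] -> 8 lines: tlh yhwn qdwb vtz mrru bion lozae wumf
Hunk 2: at line 2 remove [vtz] add [ljfm,cqwej,jzkmv] -> 10 lines: tlh yhwn qdwb ljfm cqwej jzkmv mrru bion lozae wumf
Hunk 3: at line 1 remove [qdwb] add [wzru,dujhy] -> 11 lines: tlh yhwn wzru dujhy ljfm cqwej jzkmv mrru bion lozae wumf
Final line 2: yhwn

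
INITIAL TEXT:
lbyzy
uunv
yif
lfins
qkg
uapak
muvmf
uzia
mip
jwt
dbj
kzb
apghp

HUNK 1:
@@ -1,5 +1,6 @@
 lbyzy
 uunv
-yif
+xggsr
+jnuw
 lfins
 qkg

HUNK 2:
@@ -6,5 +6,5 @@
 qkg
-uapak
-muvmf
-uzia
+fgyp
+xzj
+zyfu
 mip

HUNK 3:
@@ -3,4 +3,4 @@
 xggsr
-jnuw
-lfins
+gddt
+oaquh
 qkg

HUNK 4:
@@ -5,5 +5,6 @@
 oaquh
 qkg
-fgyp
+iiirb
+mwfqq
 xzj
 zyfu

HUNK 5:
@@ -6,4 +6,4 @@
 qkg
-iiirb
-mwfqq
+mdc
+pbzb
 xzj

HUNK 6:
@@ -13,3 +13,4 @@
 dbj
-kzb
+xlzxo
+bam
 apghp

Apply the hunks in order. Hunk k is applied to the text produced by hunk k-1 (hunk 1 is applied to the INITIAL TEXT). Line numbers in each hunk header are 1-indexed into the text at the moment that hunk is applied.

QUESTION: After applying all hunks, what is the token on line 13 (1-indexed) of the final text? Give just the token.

Answer: dbj

Derivation:
Hunk 1: at line 1 remove [yif] add [xggsr,jnuw] -> 14 lines: lbyzy uunv xggsr jnuw lfins qkg uapak muvmf uzia mip jwt dbj kzb apghp
Hunk 2: at line 6 remove [uapak,muvmf,uzia] add [fgyp,xzj,zyfu] -> 14 lines: lbyzy uunv xggsr jnuw lfins qkg fgyp xzj zyfu mip jwt dbj kzb apghp
Hunk 3: at line 3 remove [jnuw,lfins] add [gddt,oaquh] -> 14 lines: lbyzy uunv xggsr gddt oaquh qkg fgyp xzj zyfu mip jwt dbj kzb apghp
Hunk 4: at line 5 remove [fgyp] add [iiirb,mwfqq] -> 15 lines: lbyzy uunv xggsr gddt oaquh qkg iiirb mwfqq xzj zyfu mip jwt dbj kzb apghp
Hunk 5: at line 6 remove [iiirb,mwfqq] add [mdc,pbzb] -> 15 lines: lbyzy uunv xggsr gddt oaquh qkg mdc pbzb xzj zyfu mip jwt dbj kzb apghp
Hunk 6: at line 13 remove [kzb] add [xlzxo,bam] -> 16 lines: lbyzy uunv xggsr gddt oaquh qkg mdc pbzb xzj zyfu mip jwt dbj xlzxo bam apghp
Final line 13: dbj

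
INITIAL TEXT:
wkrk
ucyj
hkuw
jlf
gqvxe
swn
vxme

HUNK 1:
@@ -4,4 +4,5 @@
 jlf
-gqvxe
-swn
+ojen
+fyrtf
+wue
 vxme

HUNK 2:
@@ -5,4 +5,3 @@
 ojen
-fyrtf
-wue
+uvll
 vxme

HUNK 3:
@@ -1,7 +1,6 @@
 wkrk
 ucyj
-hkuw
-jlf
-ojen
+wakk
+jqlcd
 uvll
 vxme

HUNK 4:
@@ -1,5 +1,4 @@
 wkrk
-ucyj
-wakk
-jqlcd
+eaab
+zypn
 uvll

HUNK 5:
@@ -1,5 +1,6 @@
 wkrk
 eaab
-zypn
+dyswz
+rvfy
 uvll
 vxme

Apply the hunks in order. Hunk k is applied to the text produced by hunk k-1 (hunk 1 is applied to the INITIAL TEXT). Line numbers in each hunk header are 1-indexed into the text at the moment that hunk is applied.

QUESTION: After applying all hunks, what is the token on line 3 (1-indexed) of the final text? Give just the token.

Answer: dyswz

Derivation:
Hunk 1: at line 4 remove [gqvxe,swn] add [ojen,fyrtf,wue] -> 8 lines: wkrk ucyj hkuw jlf ojen fyrtf wue vxme
Hunk 2: at line 5 remove [fyrtf,wue] add [uvll] -> 7 lines: wkrk ucyj hkuw jlf ojen uvll vxme
Hunk 3: at line 1 remove [hkuw,jlf,ojen] add [wakk,jqlcd] -> 6 lines: wkrk ucyj wakk jqlcd uvll vxme
Hunk 4: at line 1 remove [ucyj,wakk,jqlcd] add [eaab,zypn] -> 5 lines: wkrk eaab zypn uvll vxme
Hunk 5: at line 1 remove [zypn] add [dyswz,rvfy] -> 6 lines: wkrk eaab dyswz rvfy uvll vxme
Final line 3: dyswz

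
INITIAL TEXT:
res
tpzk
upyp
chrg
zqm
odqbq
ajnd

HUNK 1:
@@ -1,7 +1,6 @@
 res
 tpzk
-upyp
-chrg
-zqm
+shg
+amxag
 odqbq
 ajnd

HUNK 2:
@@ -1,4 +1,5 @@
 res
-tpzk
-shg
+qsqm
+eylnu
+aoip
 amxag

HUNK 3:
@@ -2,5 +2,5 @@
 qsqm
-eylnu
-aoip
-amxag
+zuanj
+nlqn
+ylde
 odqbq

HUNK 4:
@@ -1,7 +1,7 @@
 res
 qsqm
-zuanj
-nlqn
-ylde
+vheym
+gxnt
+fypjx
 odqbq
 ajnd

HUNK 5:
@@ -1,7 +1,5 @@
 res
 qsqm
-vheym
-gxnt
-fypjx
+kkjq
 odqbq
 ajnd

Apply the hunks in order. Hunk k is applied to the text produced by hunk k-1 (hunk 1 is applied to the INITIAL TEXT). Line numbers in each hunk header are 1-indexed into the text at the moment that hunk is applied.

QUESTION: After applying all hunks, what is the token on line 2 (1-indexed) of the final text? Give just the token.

Hunk 1: at line 1 remove [upyp,chrg,zqm] add [shg,amxag] -> 6 lines: res tpzk shg amxag odqbq ajnd
Hunk 2: at line 1 remove [tpzk,shg] add [qsqm,eylnu,aoip] -> 7 lines: res qsqm eylnu aoip amxag odqbq ajnd
Hunk 3: at line 2 remove [eylnu,aoip,amxag] add [zuanj,nlqn,ylde] -> 7 lines: res qsqm zuanj nlqn ylde odqbq ajnd
Hunk 4: at line 1 remove [zuanj,nlqn,ylde] add [vheym,gxnt,fypjx] -> 7 lines: res qsqm vheym gxnt fypjx odqbq ajnd
Hunk 5: at line 1 remove [vheym,gxnt,fypjx] add [kkjq] -> 5 lines: res qsqm kkjq odqbq ajnd
Final line 2: qsqm

Answer: qsqm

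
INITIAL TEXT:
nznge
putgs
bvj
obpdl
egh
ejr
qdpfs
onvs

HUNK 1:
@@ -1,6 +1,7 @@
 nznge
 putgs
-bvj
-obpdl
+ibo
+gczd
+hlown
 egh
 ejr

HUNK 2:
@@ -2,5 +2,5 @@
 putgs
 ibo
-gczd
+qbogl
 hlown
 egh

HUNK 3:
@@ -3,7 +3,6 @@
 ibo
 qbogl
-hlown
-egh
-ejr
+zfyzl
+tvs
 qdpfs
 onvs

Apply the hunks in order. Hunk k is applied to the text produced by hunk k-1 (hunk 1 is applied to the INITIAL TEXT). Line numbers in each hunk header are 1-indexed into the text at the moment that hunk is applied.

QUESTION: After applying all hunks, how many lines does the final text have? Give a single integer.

Answer: 8

Derivation:
Hunk 1: at line 1 remove [bvj,obpdl] add [ibo,gczd,hlown] -> 9 lines: nznge putgs ibo gczd hlown egh ejr qdpfs onvs
Hunk 2: at line 2 remove [gczd] add [qbogl] -> 9 lines: nznge putgs ibo qbogl hlown egh ejr qdpfs onvs
Hunk 3: at line 3 remove [hlown,egh,ejr] add [zfyzl,tvs] -> 8 lines: nznge putgs ibo qbogl zfyzl tvs qdpfs onvs
Final line count: 8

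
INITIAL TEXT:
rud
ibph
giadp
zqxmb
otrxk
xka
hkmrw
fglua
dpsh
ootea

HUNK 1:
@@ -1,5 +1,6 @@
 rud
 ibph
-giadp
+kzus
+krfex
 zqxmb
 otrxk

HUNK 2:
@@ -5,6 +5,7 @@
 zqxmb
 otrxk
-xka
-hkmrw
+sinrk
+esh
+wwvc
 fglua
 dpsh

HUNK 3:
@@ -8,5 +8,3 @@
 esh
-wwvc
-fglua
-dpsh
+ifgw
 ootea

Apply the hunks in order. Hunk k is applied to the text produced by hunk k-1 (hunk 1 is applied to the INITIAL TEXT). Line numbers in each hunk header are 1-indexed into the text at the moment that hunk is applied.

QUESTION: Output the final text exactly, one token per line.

Answer: rud
ibph
kzus
krfex
zqxmb
otrxk
sinrk
esh
ifgw
ootea

Derivation:
Hunk 1: at line 1 remove [giadp] add [kzus,krfex] -> 11 lines: rud ibph kzus krfex zqxmb otrxk xka hkmrw fglua dpsh ootea
Hunk 2: at line 5 remove [xka,hkmrw] add [sinrk,esh,wwvc] -> 12 lines: rud ibph kzus krfex zqxmb otrxk sinrk esh wwvc fglua dpsh ootea
Hunk 3: at line 8 remove [wwvc,fglua,dpsh] add [ifgw] -> 10 lines: rud ibph kzus krfex zqxmb otrxk sinrk esh ifgw ootea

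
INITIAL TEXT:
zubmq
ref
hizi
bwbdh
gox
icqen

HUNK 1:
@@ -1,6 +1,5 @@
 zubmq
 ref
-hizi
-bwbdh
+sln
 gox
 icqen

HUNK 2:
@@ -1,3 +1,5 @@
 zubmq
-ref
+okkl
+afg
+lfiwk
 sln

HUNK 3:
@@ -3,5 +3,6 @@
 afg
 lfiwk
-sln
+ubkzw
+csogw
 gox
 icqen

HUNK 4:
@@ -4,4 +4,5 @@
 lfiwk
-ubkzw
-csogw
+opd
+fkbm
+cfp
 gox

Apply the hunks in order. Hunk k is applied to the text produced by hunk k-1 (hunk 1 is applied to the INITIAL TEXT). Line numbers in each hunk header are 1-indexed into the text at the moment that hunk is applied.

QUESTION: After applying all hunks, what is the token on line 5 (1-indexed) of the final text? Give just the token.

Answer: opd

Derivation:
Hunk 1: at line 1 remove [hizi,bwbdh] add [sln] -> 5 lines: zubmq ref sln gox icqen
Hunk 2: at line 1 remove [ref] add [okkl,afg,lfiwk] -> 7 lines: zubmq okkl afg lfiwk sln gox icqen
Hunk 3: at line 3 remove [sln] add [ubkzw,csogw] -> 8 lines: zubmq okkl afg lfiwk ubkzw csogw gox icqen
Hunk 4: at line 4 remove [ubkzw,csogw] add [opd,fkbm,cfp] -> 9 lines: zubmq okkl afg lfiwk opd fkbm cfp gox icqen
Final line 5: opd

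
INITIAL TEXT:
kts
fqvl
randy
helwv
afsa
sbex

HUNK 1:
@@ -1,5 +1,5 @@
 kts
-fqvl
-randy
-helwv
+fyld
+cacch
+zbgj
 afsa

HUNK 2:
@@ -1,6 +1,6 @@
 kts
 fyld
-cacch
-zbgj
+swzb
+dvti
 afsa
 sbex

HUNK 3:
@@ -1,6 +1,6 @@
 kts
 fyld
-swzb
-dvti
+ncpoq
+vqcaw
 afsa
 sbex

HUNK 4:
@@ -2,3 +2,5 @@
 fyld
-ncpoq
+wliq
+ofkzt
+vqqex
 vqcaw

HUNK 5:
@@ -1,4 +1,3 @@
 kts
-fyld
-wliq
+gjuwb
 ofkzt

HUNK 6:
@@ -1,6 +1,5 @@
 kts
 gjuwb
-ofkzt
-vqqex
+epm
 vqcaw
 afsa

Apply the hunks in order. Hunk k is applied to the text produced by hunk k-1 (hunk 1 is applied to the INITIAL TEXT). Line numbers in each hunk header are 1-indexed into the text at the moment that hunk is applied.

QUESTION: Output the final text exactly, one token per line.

Answer: kts
gjuwb
epm
vqcaw
afsa
sbex

Derivation:
Hunk 1: at line 1 remove [fqvl,randy,helwv] add [fyld,cacch,zbgj] -> 6 lines: kts fyld cacch zbgj afsa sbex
Hunk 2: at line 1 remove [cacch,zbgj] add [swzb,dvti] -> 6 lines: kts fyld swzb dvti afsa sbex
Hunk 3: at line 1 remove [swzb,dvti] add [ncpoq,vqcaw] -> 6 lines: kts fyld ncpoq vqcaw afsa sbex
Hunk 4: at line 2 remove [ncpoq] add [wliq,ofkzt,vqqex] -> 8 lines: kts fyld wliq ofkzt vqqex vqcaw afsa sbex
Hunk 5: at line 1 remove [fyld,wliq] add [gjuwb] -> 7 lines: kts gjuwb ofkzt vqqex vqcaw afsa sbex
Hunk 6: at line 1 remove [ofkzt,vqqex] add [epm] -> 6 lines: kts gjuwb epm vqcaw afsa sbex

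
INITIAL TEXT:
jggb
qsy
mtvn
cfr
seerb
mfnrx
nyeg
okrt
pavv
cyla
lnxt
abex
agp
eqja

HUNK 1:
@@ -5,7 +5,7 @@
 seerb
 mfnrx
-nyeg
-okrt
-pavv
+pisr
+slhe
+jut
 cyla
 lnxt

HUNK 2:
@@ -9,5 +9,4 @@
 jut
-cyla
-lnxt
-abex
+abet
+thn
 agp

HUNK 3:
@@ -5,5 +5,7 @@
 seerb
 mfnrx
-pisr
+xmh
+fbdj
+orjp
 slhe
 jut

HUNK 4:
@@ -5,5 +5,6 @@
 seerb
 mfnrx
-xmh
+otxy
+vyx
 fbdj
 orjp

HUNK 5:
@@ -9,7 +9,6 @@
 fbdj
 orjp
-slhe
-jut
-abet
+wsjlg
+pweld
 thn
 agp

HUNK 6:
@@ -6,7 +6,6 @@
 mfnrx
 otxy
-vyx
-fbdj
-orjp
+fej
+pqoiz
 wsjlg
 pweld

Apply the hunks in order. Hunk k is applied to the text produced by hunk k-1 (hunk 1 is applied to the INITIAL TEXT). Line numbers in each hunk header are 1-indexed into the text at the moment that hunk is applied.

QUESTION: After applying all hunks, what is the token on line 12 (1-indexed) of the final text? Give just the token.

Hunk 1: at line 5 remove [nyeg,okrt,pavv] add [pisr,slhe,jut] -> 14 lines: jggb qsy mtvn cfr seerb mfnrx pisr slhe jut cyla lnxt abex agp eqja
Hunk 2: at line 9 remove [cyla,lnxt,abex] add [abet,thn] -> 13 lines: jggb qsy mtvn cfr seerb mfnrx pisr slhe jut abet thn agp eqja
Hunk 3: at line 5 remove [pisr] add [xmh,fbdj,orjp] -> 15 lines: jggb qsy mtvn cfr seerb mfnrx xmh fbdj orjp slhe jut abet thn agp eqja
Hunk 4: at line 5 remove [xmh] add [otxy,vyx] -> 16 lines: jggb qsy mtvn cfr seerb mfnrx otxy vyx fbdj orjp slhe jut abet thn agp eqja
Hunk 5: at line 9 remove [slhe,jut,abet] add [wsjlg,pweld] -> 15 lines: jggb qsy mtvn cfr seerb mfnrx otxy vyx fbdj orjp wsjlg pweld thn agp eqja
Hunk 6: at line 6 remove [vyx,fbdj,orjp] add [fej,pqoiz] -> 14 lines: jggb qsy mtvn cfr seerb mfnrx otxy fej pqoiz wsjlg pweld thn agp eqja
Final line 12: thn

Answer: thn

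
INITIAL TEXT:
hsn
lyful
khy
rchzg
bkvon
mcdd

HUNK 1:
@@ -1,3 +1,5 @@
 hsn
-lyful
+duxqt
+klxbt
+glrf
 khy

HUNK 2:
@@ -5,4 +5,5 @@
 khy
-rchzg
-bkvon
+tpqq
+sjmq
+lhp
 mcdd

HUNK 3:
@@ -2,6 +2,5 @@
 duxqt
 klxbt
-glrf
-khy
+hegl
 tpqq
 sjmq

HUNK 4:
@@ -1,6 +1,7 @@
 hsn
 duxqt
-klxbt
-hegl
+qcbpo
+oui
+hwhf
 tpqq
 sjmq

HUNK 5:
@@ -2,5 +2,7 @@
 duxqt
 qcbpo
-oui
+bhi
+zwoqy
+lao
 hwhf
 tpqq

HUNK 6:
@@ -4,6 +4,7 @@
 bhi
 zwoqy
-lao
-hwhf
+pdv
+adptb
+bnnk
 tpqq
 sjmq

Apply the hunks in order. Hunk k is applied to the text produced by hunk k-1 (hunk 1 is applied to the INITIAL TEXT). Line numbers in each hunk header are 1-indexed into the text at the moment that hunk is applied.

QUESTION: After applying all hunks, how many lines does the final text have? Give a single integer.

Answer: 12

Derivation:
Hunk 1: at line 1 remove [lyful] add [duxqt,klxbt,glrf] -> 8 lines: hsn duxqt klxbt glrf khy rchzg bkvon mcdd
Hunk 2: at line 5 remove [rchzg,bkvon] add [tpqq,sjmq,lhp] -> 9 lines: hsn duxqt klxbt glrf khy tpqq sjmq lhp mcdd
Hunk 3: at line 2 remove [glrf,khy] add [hegl] -> 8 lines: hsn duxqt klxbt hegl tpqq sjmq lhp mcdd
Hunk 4: at line 1 remove [klxbt,hegl] add [qcbpo,oui,hwhf] -> 9 lines: hsn duxqt qcbpo oui hwhf tpqq sjmq lhp mcdd
Hunk 5: at line 2 remove [oui] add [bhi,zwoqy,lao] -> 11 lines: hsn duxqt qcbpo bhi zwoqy lao hwhf tpqq sjmq lhp mcdd
Hunk 6: at line 4 remove [lao,hwhf] add [pdv,adptb,bnnk] -> 12 lines: hsn duxqt qcbpo bhi zwoqy pdv adptb bnnk tpqq sjmq lhp mcdd
Final line count: 12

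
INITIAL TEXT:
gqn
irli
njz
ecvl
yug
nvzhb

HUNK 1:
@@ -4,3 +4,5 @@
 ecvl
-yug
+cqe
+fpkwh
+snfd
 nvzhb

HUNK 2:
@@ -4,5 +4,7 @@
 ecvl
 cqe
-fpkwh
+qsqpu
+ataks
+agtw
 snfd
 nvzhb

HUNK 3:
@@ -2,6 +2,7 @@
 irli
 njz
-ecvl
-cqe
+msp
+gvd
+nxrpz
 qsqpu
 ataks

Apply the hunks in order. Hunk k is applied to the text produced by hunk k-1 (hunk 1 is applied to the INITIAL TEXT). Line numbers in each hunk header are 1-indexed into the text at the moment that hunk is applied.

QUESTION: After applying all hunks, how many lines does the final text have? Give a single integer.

Answer: 11

Derivation:
Hunk 1: at line 4 remove [yug] add [cqe,fpkwh,snfd] -> 8 lines: gqn irli njz ecvl cqe fpkwh snfd nvzhb
Hunk 2: at line 4 remove [fpkwh] add [qsqpu,ataks,agtw] -> 10 lines: gqn irli njz ecvl cqe qsqpu ataks agtw snfd nvzhb
Hunk 3: at line 2 remove [ecvl,cqe] add [msp,gvd,nxrpz] -> 11 lines: gqn irli njz msp gvd nxrpz qsqpu ataks agtw snfd nvzhb
Final line count: 11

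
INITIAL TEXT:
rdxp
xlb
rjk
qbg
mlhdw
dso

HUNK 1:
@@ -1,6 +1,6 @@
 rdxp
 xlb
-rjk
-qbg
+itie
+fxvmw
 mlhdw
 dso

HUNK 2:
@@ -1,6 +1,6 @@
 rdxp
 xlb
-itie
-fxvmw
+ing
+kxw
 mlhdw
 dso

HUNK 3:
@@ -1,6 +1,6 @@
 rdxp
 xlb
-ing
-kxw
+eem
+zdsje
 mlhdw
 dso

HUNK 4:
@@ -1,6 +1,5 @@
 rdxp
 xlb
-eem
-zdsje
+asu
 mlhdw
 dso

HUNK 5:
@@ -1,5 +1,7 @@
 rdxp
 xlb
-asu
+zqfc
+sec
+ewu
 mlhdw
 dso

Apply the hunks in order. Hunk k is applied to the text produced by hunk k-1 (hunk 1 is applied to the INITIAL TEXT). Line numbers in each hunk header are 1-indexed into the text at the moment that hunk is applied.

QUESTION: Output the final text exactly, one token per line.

Hunk 1: at line 1 remove [rjk,qbg] add [itie,fxvmw] -> 6 lines: rdxp xlb itie fxvmw mlhdw dso
Hunk 2: at line 1 remove [itie,fxvmw] add [ing,kxw] -> 6 lines: rdxp xlb ing kxw mlhdw dso
Hunk 3: at line 1 remove [ing,kxw] add [eem,zdsje] -> 6 lines: rdxp xlb eem zdsje mlhdw dso
Hunk 4: at line 1 remove [eem,zdsje] add [asu] -> 5 lines: rdxp xlb asu mlhdw dso
Hunk 5: at line 1 remove [asu] add [zqfc,sec,ewu] -> 7 lines: rdxp xlb zqfc sec ewu mlhdw dso

Answer: rdxp
xlb
zqfc
sec
ewu
mlhdw
dso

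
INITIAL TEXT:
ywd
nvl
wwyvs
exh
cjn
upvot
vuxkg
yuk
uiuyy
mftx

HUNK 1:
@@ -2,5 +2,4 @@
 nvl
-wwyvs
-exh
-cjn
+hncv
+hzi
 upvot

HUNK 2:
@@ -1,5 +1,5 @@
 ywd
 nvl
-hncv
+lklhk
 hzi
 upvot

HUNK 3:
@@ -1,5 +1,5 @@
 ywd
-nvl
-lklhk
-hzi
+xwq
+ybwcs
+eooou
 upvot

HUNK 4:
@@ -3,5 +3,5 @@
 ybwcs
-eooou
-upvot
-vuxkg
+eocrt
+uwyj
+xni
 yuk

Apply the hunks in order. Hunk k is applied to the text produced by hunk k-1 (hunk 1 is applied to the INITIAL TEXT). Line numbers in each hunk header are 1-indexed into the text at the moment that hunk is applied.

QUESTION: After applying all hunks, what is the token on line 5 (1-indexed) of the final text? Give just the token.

Answer: uwyj

Derivation:
Hunk 1: at line 2 remove [wwyvs,exh,cjn] add [hncv,hzi] -> 9 lines: ywd nvl hncv hzi upvot vuxkg yuk uiuyy mftx
Hunk 2: at line 1 remove [hncv] add [lklhk] -> 9 lines: ywd nvl lklhk hzi upvot vuxkg yuk uiuyy mftx
Hunk 3: at line 1 remove [nvl,lklhk,hzi] add [xwq,ybwcs,eooou] -> 9 lines: ywd xwq ybwcs eooou upvot vuxkg yuk uiuyy mftx
Hunk 4: at line 3 remove [eooou,upvot,vuxkg] add [eocrt,uwyj,xni] -> 9 lines: ywd xwq ybwcs eocrt uwyj xni yuk uiuyy mftx
Final line 5: uwyj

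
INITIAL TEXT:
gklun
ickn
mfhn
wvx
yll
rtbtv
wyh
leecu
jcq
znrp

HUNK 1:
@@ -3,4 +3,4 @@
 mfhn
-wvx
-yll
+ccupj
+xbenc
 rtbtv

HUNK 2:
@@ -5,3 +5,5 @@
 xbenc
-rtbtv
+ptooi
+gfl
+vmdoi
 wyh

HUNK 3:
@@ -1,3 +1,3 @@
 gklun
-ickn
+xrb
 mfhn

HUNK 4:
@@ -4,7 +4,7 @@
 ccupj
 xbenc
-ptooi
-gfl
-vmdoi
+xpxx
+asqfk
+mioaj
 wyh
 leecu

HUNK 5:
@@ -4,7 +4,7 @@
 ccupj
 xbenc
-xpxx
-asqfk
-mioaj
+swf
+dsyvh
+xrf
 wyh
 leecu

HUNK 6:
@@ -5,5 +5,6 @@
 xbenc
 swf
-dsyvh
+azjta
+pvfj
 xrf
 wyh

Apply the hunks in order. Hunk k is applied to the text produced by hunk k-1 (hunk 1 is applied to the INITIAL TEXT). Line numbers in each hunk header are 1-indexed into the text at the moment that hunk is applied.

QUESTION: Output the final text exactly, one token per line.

Hunk 1: at line 3 remove [wvx,yll] add [ccupj,xbenc] -> 10 lines: gklun ickn mfhn ccupj xbenc rtbtv wyh leecu jcq znrp
Hunk 2: at line 5 remove [rtbtv] add [ptooi,gfl,vmdoi] -> 12 lines: gklun ickn mfhn ccupj xbenc ptooi gfl vmdoi wyh leecu jcq znrp
Hunk 3: at line 1 remove [ickn] add [xrb] -> 12 lines: gklun xrb mfhn ccupj xbenc ptooi gfl vmdoi wyh leecu jcq znrp
Hunk 4: at line 4 remove [ptooi,gfl,vmdoi] add [xpxx,asqfk,mioaj] -> 12 lines: gklun xrb mfhn ccupj xbenc xpxx asqfk mioaj wyh leecu jcq znrp
Hunk 5: at line 4 remove [xpxx,asqfk,mioaj] add [swf,dsyvh,xrf] -> 12 lines: gklun xrb mfhn ccupj xbenc swf dsyvh xrf wyh leecu jcq znrp
Hunk 6: at line 5 remove [dsyvh] add [azjta,pvfj] -> 13 lines: gklun xrb mfhn ccupj xbenc swf azjta pvfj xrf wyh leecu jcq znrp

Answer: gklun
xrb
mfhn
ccupj
xbenc
swf
azjta
pvfj
xrf
wyh
leecu
jcq
znrp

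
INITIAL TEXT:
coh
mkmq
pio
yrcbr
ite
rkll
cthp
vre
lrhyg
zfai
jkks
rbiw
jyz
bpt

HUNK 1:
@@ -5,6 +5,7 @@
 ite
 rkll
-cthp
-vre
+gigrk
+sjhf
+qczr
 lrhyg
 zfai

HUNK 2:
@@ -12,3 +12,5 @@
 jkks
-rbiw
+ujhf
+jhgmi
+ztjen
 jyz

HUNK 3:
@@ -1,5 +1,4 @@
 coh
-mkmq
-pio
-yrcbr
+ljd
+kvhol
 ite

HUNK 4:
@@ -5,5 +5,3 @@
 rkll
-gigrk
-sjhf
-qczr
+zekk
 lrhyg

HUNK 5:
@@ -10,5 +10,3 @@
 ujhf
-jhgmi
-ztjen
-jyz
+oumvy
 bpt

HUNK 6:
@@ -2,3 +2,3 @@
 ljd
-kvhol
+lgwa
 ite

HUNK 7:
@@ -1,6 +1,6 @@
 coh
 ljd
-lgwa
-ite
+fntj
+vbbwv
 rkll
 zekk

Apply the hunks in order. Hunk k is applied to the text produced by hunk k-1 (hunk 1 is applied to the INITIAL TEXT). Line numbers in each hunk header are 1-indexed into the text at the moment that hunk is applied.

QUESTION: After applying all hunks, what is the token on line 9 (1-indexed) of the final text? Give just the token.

Answer: jkks

Derivation:
Hunk 1: at line 5 remove [cthp,vre] add [gigrk,sjhf,qczr] -> 15 lines: coh mkmq pio yrcbr ite rkll gigrk sjhf qczr lrhyg zfai jkks rbiw jyz bpt
Hunk 2: at line 12 remove [rbiw] add [ujhf,jhgmi,ztjen] -> 17 lines: coh mkmq pio yrcbr ite rkll gigrk sjhf qczr lrhyg zfai jkks ujhf jhgmi ztjen jyz bpt
Hunk 3: at line 1 remove [mkmq,pio,yrcbr] add [ljd,kvhol] -> 16 lines: coh ljd kvhol ite rkll gigrk sjhf qczr lrhyg zfai jkks ujhf jhgmi ztjen jyz bpt
Hunk 4: at line 5 remove [gigrk,sjhf,qczr] add [zekk] -> 14 lines: coh ljd kvhol ite rkll zekk lrhyg zfai jkks ujhf jhgmi ztjen jyz bpt
Hunk 5: at line 10 remove [jhgmi,ztjen,jyz] add [oumvy] -> 12 lines: coh ljd kvhol ite rkll zekk lrhyg zfai jkks ujhf oumvy bpt
Hunk 6: at line 2 remove [kvhol] add [lgwa] -> 12 lines: coh ljd lgwa ite rkll zekk lrhyg zfai jkks ujhf oumvy bpt
Hunk 7: at line 1 remove [lgwa,ite] add [fntj,vbbwv] -> 12 lines: coh ljd fntj vbbwv rkll zekk lrhyg zfai jkks ujhf oumvy bpt
Final line 9: jkks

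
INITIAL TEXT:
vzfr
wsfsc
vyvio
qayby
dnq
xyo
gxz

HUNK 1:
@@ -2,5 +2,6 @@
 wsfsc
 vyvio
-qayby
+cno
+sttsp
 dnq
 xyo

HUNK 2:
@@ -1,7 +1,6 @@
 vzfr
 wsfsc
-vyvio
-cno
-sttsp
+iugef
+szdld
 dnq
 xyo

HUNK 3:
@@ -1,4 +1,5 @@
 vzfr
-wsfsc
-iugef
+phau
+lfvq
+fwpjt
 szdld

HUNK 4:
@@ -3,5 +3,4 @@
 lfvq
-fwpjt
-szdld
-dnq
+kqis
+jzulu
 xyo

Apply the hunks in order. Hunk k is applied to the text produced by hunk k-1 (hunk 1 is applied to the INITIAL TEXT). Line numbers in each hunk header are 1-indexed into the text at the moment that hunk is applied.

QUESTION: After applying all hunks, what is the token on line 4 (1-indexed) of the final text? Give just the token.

Answer: kqis

Derivation:
Hunk 1: at line 2 remove [qayby] add [cno,sttsp] -> 8 lines: vzfr wsfsc vyvio cno sttsp dnq xyo gxz
Hunk 2: at line 1 remove [vyvio,cno,sttsp] add [iugef,szdld] -> 7 lines: vzfr wsfsc iugef szdld dnq xyo gxz
Hunk 3: at line 1 remove [wsfsc,iugef] add [phau,lfvq,fwpjt] -> 8 lines: vzfr phau lfvq fwpjt szdld dnq xyo gxz
Hunk 4: at line 3 remove [fwpjt,szdld,dnq] add [kqis,jzulu] -> 7 lines: vzfr phau lfvq kqis jzulu xyo gxz
Final line 4: kqis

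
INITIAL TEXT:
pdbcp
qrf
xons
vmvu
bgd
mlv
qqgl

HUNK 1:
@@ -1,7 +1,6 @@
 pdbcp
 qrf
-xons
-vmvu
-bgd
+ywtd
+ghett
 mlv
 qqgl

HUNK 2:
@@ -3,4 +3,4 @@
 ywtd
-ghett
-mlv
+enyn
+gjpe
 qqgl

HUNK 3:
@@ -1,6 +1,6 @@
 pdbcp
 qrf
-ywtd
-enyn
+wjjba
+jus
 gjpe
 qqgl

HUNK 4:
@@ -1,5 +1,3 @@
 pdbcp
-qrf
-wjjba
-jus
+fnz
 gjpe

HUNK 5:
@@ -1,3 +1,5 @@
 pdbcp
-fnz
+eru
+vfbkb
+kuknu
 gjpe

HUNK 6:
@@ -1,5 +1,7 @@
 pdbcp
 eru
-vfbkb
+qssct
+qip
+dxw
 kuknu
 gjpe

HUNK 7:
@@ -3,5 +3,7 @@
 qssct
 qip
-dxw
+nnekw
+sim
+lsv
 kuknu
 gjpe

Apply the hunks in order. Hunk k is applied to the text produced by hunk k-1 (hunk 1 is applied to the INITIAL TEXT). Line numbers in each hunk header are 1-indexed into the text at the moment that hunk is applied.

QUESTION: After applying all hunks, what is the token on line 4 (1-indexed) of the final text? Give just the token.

Hunk 1: at line 1 remove [xons,vmvu,bgd] add [ywtd,ghett] -> 6 lines: pdbcp qrf ywtd ghett mlv qqgl
Hunk 2: at line 3 remove [ghett,mlv] add [enyn,gjpe] -> 6 lines: pdbcp qrf ywtd enyn gjpe qqgl
Hunk 3: at line 1 remove [ywtd,enyn] add [wjjba,jus] -> 6 lines: pdbcp qrf wjjba jus gjpe qqgl
Hunk 4: at line 1 remove [qrf,wjjba,jus] add [fnz] -> 4 lines: pdbcp fnz gjpe qqgl
Hunk 5: at line 1 remove [fnz] add [eru,vfbkb,kuknu] -> 6 lines: pdbcp eru vfbkb kuknu gjpe qqgl
Hunk 6: at line 1 remove [vfbkb] add [qssct,qip,dxw] -> 8 lines: pdbcp eru qssct qip dxw kuknu gjpe qqgl
Hunk 7: at line 3 remove [dxw] add [nnekw,sim,lsv] -> 10 lines: pdbcp eru qssct qip nnekw sim lsv kuknu gjpe qqgl
Final line 4: qip

Answer: qip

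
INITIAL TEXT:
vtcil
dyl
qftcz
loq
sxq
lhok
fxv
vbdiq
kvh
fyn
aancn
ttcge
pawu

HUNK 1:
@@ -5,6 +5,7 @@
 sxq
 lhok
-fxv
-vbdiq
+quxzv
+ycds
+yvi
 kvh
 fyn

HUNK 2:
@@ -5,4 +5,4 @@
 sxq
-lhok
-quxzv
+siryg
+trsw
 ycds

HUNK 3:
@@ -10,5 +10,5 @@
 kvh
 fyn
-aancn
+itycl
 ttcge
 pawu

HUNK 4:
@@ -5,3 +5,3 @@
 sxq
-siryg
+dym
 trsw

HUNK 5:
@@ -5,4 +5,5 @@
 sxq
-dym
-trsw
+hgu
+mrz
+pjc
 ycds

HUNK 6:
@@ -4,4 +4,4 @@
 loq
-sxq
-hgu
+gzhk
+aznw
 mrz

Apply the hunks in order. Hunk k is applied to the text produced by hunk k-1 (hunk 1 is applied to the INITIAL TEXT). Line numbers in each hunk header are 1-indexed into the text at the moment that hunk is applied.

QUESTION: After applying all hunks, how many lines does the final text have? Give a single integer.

Hunk 1: at line 5 remove [fxv,vbdiq] add [quxzv,ycds,yvi] -> 14 lines: vtcil dyl qftcz loq sxq lhok quxzv ycds yvi kvh fyn aancn ttcge pawu
Hunk 2: at line 5 remove [lhok,quxzv] add [siryg,trsw] -> 14 lines: vtcil dyl qftcz loq sxq siryg trsw ycds yvi kvh fyn aancn ttcge pawu
Hunk 3: at line 10 remove [aancn] add [itycl] -> 14 lines: vtcil dyl qftcz loq sxq siryg trsw ycds yvi kvh fyn itycl ttcge pawu
Hunk 4: at line 5 remove [siryg] add [dym] -> 14 lines: vtcil dyl qftcz loq sxq dym trsw ycds yvi kvh fyn itycl ttcge pawu
Hunk 5: at line 5 remove [dym,trsw] add [hgu,mrz,pjc] -> 15 lines: vtcil dyl qftcz loq sxq hgu mrz pjc ycds yvi kvh fyn itycl ttcge pawu
Hunk 6: at line 4 remove [sxq,hgu] add [gzhk,aznw] -> 15 lines: vtcil dyl qftcz loq gzhk aznw mrz pjc ycds yvi kvh fyn itycl ttcge pawu
Final line count: 15

Answer: 15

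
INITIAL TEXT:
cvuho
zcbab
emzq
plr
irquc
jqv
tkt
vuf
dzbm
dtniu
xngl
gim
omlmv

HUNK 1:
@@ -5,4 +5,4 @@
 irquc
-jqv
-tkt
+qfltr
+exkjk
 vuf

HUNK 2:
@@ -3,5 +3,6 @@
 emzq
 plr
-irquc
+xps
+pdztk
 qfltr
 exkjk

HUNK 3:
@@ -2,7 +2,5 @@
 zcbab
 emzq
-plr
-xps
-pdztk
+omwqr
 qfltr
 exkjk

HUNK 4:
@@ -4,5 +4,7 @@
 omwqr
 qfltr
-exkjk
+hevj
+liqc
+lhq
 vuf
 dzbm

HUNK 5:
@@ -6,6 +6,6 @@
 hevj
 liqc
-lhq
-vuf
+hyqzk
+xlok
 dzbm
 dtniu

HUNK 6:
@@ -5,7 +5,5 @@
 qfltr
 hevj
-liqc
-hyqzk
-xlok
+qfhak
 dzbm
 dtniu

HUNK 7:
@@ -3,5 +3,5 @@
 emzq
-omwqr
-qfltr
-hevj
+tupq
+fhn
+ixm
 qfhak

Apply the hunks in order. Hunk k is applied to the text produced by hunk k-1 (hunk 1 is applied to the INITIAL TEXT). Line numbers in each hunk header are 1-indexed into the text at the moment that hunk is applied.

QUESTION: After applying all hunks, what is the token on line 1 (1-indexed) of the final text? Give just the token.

Hunk 1: at line 5 remove [jqv,tkt] add [qfltr,exkjk] -> 13 lines: cvuho zcbab emzq plr irquc qfltr exkjk vuf dzbm dtniu xngl gim omlmv
Hunk 2: at line 3 remove [irquc] add [xps,pdztk] -> 14 lines: cvuho zcbab emzq plr xps pdztk qfltr exkjk vuf dzbm dtniu xngl gim omlmv
Hunk 3: at line 2 remove [plr,xps,pdztk] add [omwqr] -> 12 lines: cvuho zcbab emzq omwqr qfltr exkjk vuf dzbm dtniu xngl gim omlmv
Hunk 4: at line 4 remove [exkjk] add [hevj,liqc,lhq] -> 14 lines: cvuho zcbab emzq omwqr qfltr hevj liqc lhq vuf dzbm dtniu xngl gim omlmv
Hunk 5: at line 6 remove [lhq,vuf] add [hyqzk,xlok] -> 14 lines: cvuho zcbab emzq omwqr qfltr hevj liqc hyqzk xlok dzbm dtniu xngl gim omlmv
Hunk 6: at line 5 remove [liqc,hyqzk,xlok] add [qfhak] -> 12 lines: cvuho zcbab emzq omwqr qfltr hevj qfhak dzbm dtniu xngl gim omlmv
Hunk 7: at line 3 remove [omwqr,qfltr,hevj] add [tupq,fhn,ixm] -> 12 lines: cvuho zcbab emzq tupq fhn ixm qfhak dzbm dtniu xngl gim omlmv
Final line 1: cvuho

Answer: cvuho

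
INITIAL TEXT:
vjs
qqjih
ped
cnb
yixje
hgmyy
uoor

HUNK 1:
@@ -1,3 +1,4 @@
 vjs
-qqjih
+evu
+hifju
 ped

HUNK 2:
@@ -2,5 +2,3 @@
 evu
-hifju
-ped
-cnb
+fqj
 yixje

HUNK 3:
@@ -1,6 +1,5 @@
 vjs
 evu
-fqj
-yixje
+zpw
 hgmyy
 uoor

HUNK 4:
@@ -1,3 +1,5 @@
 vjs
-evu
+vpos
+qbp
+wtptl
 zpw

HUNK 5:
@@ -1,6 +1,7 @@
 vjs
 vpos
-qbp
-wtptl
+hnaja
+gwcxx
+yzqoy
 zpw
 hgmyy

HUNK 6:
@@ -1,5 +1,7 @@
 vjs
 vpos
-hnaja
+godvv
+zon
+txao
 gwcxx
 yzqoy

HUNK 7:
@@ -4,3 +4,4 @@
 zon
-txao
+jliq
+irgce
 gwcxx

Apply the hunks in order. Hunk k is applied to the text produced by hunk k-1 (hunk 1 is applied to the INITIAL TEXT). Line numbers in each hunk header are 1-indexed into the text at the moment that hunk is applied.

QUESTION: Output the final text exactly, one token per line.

Answer: vjs
vpos
godvv
zon
jliq
irgce
gwcxx
yzqoy
zpw
hgmyy
uoor

Derivation:
Hunk 1: at line 1 remove [qqjih] add [evu,hifju] -> 8 lines: vjs evu hifju ped cnb yixje hgmyy uoor
Hunk 2: at line 2 remove [hifju,ped,cnb] add [fqj] -> 6 lines: vjs evu fqj yixje hgmyy uoor
Hunk 3: at line 1 remove [fqj,yixje] add [zpw] -> 5 lines: vjs evu zpw hgmyy uoor
Hunk 4: at line 1 remove [evu] add [vpos,qbp,wtptl] -> 7 lines: vjs vpos qbp wtptl zpw hgmyy uoor
Hunk 5: at line 1 remove [qbp,wtptl] add [hnaja,gwcxx,yzqoy] -> 8 lines: vjs vpos hnaja gwcxx yzqoy zpw hgmyy uoor
Hunk 6: at line 1 remove [hnaja] add [godvv,zon,txao] -> 10 lines: vjs vpos godvv zon txao gwcxx yzqoy zpw hgmyy uoor
Hunk 7: at line 4 remove [txao] add [jliq,irgce] -> 11 lines: vjs vpos godvv zon jliq irgce gwcxx yzqoy zpw hgmyy uoor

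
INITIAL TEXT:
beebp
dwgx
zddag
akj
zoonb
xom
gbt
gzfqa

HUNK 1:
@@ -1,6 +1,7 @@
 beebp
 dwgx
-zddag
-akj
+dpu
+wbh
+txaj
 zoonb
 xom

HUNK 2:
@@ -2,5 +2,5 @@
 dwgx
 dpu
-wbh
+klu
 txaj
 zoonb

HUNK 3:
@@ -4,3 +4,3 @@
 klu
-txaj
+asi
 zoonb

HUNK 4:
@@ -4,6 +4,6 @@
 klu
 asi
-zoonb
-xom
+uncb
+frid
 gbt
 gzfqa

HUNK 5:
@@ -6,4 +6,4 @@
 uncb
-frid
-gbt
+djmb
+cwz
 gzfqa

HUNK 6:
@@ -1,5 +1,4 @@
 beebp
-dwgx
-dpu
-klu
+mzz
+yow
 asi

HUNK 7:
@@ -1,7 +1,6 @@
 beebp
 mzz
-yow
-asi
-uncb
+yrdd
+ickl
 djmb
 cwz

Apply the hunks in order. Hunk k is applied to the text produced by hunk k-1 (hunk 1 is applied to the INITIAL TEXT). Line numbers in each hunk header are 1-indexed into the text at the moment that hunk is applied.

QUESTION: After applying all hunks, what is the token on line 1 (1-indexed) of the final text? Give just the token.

Answer: beebp

Derivation:
Hunk 1: at line 1 remove [zddag,akj] add [dpu,wbh,txaj] -> 9 lines: beebp dwgx dpu wbh txaj zoonb xom gbt gzfqa
Hunk 2: at line 2 remove [wbh] add [klu] -> 9 lines: beebp dwgx dpu klu txaj zoonb xom gbt gzfqa
Hunk 3: at line 4 remove [txaj] add [asi] -> 9 lines: beebp dwgx dpu klu asi zoonb xom gbt gzfqa
Hunk 4: at line 4 remove [zoonb,xom] add [uncb,frid] -> 9 lines: beebp dwgx dpu klu asi uncb frid gbt gzfqa
Hunk 5: at line 6 remove [frid,gbt] add [djmb,cwz] -> 9 lines: beebp dwgx dpu klu asi uncb djmb cwz gzfqa
Hunk 6: at line 1 remove [dwgx,dpu,klu] add [mzz,yow] -> 8 lines: beebp mzz yow asi uncb djmb cwz gzfqa
Hunk 7: at line 1 remove [yow,asi,uncb] add [yrdd,ickl] -> 7 lines: beebp mzz yrdd ickl djmb cwz gzfqa
Final line 1: beebp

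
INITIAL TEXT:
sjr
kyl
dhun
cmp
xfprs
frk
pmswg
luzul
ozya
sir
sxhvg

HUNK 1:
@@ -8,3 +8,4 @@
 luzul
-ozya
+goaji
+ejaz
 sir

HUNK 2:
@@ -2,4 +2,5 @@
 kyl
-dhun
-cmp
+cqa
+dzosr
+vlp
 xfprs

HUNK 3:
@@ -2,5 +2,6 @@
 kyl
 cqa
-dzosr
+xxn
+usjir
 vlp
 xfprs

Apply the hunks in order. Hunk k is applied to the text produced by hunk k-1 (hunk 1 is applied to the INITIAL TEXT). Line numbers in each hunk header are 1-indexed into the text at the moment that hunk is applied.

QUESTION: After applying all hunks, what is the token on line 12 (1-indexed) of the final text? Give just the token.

Hunk 1: at line 8 remove [ozya] add [goaji,ejaz] -> 12 lines: sjr kyl dhun cmp xfprs frk pmswg luzul goaji ejaz sir sxhvg
Hunk 2: at line 2 remove [dhun,cmp] add [cqa,dzosr,vlp] -> 13 lines: sjr kyl cqa dzosr vlp xfprs frk pmswg luzul goaji ejaz sir sxhvg
Hunk 3: at line 2 remove [dzosr] add [xxn,usjir] -> 14 lines: sjr kyl cqa xxn usjir vlp xfprs frk pmswg luzul goaji ejaz sir sxhvg
Final line 12: ejaz

Answer: ejaz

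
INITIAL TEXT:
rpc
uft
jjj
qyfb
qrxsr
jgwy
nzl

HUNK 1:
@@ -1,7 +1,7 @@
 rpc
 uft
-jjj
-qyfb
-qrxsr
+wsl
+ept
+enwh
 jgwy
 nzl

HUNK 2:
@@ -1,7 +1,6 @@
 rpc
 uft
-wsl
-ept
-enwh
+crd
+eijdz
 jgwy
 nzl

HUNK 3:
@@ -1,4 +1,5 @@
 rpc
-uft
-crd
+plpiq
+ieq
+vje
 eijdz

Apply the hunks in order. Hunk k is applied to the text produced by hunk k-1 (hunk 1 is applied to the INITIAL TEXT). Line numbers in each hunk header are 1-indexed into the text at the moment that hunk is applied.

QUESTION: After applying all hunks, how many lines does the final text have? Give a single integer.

Hunk 1: at line 1 remove [jjj,qyfb,qrxsr] add [wsl,ept,enwh] -> 7 lines: rpc uft wsl ept enwh jgwy nzl
Hunk 2: at line 1 remove [wsl,ept,enwh] add [crd,eijdz] -> 6 lines: rpc uft crd eijdz jgwy nzl
Hunk 3: at line 1 remove [uft,crd] add [plpiq,ieq,vje] -> 7 lines: rpc plpiq ieq vje eijdz jgwy nzl
Final line count: 7

Answer: 7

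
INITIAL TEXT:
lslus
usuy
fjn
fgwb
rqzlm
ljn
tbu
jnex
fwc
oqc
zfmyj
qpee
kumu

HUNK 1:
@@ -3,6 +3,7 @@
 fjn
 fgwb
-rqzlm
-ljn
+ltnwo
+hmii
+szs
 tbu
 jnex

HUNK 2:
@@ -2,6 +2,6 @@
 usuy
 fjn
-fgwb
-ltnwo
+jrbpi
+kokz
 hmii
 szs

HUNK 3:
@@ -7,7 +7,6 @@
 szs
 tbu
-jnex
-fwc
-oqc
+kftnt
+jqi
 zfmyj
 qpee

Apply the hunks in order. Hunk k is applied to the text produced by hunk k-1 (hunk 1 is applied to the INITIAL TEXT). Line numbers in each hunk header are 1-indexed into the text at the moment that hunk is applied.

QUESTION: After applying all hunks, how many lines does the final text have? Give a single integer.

Hunk 1: at line 3 remove [rqzlm,ljn] add [ltnwo,hmii,szs] -> 14 lines: lslus usuy fjn fgwb ltnwo hmii szs tbu jnex fwc oqc zfmyj qpee kumu
Hunk 2: at line 2 remove [fgwb,ltnwo] add [jrbpi,kokz] -> 14 lines: lslus usuy fjn jrbpi kokz hmii szs tbu jnex fwc oqc zfmyj qpee kumu
Hunk 3: at line 7 remove [jnex,fwc,oqc] add [kftnt,jqi] -> 13 lines: lslus usuy fjn jrbpi kokz hmii szs tbu kftnt jqi zfmyj qpee kumu
Final line count: 13

Answer: 13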